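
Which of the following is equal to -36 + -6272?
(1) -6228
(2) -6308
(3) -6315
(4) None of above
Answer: 2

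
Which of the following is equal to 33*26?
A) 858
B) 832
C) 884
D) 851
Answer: A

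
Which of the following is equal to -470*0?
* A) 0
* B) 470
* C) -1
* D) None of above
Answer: A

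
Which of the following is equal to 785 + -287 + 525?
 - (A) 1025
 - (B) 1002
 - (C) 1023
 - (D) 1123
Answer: C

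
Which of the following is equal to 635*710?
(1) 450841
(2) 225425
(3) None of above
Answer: 3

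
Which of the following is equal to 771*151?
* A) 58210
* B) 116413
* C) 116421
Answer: C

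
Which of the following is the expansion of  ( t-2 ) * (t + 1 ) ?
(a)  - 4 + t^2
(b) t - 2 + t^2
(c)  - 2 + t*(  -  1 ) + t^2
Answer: c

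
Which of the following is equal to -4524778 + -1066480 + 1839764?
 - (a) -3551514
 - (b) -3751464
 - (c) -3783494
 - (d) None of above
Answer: d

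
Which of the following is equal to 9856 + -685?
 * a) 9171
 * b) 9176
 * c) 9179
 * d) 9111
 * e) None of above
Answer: a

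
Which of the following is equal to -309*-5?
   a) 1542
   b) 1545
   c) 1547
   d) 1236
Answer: b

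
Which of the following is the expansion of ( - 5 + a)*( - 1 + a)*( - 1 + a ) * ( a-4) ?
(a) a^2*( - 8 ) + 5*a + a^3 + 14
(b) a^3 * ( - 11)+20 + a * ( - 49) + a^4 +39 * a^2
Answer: b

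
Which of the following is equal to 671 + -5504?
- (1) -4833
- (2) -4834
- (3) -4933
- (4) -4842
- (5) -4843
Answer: 1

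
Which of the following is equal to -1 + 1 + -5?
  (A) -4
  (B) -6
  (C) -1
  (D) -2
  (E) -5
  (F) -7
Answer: E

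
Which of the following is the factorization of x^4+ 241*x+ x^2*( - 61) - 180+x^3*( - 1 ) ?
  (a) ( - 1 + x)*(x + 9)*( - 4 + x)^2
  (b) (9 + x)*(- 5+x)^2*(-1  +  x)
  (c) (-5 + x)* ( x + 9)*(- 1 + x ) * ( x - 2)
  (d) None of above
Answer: d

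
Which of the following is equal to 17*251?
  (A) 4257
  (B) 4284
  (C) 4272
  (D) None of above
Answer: D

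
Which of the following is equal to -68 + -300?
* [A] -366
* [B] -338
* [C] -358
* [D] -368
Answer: D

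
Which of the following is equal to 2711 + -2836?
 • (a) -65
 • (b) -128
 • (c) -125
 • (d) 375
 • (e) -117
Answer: c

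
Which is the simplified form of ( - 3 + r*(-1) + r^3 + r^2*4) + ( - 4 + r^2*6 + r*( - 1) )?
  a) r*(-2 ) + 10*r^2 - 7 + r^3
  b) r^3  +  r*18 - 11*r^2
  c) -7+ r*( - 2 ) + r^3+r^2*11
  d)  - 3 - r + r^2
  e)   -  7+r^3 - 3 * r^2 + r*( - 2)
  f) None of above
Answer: a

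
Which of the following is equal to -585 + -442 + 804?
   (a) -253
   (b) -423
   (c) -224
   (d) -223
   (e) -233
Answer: d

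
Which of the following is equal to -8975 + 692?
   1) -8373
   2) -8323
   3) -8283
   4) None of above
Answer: 3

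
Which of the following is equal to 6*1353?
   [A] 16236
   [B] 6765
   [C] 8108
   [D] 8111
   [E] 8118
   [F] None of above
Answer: E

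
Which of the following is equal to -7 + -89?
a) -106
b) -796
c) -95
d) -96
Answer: d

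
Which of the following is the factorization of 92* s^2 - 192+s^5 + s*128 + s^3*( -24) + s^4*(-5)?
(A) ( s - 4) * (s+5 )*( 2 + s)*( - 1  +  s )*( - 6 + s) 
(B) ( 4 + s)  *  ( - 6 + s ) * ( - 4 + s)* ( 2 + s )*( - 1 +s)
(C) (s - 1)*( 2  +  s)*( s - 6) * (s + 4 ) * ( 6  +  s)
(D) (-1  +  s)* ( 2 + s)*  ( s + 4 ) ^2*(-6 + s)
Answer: B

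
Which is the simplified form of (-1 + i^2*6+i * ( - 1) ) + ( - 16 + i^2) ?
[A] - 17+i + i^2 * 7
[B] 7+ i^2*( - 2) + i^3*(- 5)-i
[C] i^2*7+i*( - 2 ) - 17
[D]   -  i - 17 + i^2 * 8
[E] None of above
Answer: E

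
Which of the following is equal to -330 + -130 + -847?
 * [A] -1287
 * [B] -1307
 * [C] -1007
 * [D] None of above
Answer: B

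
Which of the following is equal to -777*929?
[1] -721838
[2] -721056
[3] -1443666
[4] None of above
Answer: 4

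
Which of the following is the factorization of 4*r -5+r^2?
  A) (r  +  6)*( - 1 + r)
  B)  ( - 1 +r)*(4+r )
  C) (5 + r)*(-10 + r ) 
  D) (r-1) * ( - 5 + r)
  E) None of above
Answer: E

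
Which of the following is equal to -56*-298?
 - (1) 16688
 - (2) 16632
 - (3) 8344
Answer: 1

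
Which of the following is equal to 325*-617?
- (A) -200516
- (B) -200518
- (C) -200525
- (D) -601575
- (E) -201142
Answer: C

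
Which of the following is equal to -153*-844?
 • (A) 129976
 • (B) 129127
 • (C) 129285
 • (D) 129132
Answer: D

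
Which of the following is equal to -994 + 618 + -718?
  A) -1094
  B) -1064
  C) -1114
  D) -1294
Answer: A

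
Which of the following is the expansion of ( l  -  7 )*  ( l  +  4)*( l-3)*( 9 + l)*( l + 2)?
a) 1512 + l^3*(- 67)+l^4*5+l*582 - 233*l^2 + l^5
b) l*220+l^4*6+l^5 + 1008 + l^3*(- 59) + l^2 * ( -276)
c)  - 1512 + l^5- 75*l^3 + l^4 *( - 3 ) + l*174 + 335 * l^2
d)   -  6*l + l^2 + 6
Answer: a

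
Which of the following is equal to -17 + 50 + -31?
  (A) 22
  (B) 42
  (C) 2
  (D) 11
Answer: C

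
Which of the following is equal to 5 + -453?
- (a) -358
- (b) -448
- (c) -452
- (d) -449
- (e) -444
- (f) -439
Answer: b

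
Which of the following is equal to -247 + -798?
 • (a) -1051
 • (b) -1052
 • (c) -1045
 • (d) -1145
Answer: c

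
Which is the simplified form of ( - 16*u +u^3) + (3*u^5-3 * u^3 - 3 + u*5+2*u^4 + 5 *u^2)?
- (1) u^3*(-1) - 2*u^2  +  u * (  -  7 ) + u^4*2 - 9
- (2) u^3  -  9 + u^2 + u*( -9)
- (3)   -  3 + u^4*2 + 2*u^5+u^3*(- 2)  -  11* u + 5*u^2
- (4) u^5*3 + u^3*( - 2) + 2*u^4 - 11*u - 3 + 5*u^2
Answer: 4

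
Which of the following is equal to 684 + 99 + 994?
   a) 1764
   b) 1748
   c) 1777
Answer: c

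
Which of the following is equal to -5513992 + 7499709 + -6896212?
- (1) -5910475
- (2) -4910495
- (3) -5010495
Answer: 2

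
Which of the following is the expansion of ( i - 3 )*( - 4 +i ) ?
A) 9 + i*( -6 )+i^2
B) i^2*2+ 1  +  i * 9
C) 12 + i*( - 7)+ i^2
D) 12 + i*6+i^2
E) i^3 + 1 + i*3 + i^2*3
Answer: C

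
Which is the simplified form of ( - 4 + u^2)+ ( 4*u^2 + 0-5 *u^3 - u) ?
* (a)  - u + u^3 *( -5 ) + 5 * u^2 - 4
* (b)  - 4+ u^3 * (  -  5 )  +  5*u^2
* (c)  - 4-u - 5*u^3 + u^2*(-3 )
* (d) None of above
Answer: a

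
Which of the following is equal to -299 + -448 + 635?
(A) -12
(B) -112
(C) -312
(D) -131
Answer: B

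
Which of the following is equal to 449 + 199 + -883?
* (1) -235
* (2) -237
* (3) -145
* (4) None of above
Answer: 1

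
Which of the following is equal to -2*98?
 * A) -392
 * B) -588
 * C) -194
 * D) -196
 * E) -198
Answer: D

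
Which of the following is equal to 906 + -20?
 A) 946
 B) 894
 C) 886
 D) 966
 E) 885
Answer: C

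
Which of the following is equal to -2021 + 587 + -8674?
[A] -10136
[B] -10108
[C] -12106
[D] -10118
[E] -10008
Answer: B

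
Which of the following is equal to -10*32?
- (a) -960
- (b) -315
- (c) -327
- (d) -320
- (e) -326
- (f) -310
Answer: d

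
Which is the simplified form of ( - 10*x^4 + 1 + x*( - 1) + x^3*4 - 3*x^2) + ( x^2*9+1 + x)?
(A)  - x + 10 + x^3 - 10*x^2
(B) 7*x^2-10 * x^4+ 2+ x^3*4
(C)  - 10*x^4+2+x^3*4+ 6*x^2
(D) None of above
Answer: C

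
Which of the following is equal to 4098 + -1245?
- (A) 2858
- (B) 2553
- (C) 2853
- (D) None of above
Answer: C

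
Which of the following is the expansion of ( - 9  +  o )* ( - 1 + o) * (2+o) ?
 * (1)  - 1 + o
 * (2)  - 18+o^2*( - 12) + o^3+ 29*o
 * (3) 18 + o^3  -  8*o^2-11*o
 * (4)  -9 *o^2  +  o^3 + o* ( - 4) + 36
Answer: 3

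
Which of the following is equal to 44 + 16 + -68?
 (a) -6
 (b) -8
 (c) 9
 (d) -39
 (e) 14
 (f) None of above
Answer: b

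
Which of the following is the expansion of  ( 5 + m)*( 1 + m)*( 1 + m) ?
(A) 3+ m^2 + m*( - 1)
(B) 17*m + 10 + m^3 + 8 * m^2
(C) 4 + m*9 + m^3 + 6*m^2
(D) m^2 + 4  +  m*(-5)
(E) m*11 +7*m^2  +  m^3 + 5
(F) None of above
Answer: E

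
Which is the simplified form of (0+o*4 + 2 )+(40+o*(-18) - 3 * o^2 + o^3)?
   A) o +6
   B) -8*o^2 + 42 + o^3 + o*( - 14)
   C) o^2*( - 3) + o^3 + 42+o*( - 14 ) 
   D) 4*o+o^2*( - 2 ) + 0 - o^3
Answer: C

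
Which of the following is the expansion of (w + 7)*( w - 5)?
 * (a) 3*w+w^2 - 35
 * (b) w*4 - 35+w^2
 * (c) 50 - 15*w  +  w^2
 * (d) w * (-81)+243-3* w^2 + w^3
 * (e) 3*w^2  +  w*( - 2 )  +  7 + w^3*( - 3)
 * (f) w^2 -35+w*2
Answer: f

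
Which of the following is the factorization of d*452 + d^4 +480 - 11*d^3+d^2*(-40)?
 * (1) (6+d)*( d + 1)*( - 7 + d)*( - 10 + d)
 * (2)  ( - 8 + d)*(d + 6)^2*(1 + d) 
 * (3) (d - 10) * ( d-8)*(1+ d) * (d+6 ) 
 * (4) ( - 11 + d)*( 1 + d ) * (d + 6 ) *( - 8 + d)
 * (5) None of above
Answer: 3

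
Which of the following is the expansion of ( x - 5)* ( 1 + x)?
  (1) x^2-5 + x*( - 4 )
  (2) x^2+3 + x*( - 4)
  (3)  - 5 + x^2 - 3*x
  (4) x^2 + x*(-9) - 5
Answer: 1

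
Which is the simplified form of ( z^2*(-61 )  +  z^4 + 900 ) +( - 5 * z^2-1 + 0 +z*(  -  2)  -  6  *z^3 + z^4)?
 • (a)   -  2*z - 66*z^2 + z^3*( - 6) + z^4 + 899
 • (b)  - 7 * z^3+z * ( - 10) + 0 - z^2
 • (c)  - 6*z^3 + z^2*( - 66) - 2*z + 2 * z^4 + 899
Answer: c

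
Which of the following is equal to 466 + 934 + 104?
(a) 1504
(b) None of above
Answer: a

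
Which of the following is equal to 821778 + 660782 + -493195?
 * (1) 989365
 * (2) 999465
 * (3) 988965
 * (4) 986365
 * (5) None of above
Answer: 1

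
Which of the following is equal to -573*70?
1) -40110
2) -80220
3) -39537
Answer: 1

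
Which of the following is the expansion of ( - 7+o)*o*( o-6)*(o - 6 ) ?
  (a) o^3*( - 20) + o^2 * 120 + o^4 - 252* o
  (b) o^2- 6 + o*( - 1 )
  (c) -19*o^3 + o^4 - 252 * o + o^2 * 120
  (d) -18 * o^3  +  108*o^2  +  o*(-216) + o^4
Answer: c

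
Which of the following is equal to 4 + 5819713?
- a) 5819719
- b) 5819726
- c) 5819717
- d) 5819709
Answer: c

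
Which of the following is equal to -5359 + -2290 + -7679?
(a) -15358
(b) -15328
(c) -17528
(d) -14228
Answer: b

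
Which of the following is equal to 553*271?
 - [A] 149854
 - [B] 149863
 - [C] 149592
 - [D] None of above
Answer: B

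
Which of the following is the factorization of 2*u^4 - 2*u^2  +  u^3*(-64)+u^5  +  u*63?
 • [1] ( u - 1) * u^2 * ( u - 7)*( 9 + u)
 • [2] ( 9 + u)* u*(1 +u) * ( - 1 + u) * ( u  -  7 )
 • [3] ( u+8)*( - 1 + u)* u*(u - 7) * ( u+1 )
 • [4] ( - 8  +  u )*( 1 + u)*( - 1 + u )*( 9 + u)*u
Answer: 2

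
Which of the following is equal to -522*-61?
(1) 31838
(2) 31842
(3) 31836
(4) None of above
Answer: 2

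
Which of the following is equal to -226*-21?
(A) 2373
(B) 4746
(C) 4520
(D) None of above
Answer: B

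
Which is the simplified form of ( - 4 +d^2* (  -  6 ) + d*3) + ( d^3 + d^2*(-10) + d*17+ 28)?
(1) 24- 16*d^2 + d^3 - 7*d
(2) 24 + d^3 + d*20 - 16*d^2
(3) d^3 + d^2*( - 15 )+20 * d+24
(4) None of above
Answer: 2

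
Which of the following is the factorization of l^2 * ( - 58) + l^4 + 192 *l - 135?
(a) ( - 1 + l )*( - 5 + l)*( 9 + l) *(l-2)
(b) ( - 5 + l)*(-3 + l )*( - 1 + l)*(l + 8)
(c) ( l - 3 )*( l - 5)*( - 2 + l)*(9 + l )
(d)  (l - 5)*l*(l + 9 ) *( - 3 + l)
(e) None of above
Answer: e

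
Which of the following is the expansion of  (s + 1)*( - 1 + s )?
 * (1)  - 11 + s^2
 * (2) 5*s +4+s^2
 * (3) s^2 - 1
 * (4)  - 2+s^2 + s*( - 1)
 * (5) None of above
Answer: 3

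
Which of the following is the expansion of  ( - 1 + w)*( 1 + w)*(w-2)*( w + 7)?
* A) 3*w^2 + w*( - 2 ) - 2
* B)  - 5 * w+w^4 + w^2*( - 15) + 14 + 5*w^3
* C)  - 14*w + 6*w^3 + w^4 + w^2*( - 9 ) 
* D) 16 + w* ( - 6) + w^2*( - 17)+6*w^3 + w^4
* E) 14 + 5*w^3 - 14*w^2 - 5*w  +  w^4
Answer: B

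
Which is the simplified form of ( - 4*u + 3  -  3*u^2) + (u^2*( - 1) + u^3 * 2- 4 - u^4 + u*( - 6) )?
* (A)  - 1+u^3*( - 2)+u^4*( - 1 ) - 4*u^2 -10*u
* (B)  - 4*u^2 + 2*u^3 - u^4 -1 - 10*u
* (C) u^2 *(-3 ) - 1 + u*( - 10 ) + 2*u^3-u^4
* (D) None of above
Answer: B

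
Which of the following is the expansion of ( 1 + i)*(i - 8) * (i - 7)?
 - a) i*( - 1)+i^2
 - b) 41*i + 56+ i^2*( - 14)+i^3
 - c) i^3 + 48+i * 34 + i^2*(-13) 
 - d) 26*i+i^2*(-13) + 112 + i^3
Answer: b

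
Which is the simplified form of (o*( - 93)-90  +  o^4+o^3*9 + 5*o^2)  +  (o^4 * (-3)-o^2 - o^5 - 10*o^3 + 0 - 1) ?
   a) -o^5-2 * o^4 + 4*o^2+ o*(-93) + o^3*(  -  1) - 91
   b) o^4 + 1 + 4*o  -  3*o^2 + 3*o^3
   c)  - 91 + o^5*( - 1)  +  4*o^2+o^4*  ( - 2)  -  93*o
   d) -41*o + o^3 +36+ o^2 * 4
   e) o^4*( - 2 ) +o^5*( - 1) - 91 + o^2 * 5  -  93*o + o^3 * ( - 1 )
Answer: a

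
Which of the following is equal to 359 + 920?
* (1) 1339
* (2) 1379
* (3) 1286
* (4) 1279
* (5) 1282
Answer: 4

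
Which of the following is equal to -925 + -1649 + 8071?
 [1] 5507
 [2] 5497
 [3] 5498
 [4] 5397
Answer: 2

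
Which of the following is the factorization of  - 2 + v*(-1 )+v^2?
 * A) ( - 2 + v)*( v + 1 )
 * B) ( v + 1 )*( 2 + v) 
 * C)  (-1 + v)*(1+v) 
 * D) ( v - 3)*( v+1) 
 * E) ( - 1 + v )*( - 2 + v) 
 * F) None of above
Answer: A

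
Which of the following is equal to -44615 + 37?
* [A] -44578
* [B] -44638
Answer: A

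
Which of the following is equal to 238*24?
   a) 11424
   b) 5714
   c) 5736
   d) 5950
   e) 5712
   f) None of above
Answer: e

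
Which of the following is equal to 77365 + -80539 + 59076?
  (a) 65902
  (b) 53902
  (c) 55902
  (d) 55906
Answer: c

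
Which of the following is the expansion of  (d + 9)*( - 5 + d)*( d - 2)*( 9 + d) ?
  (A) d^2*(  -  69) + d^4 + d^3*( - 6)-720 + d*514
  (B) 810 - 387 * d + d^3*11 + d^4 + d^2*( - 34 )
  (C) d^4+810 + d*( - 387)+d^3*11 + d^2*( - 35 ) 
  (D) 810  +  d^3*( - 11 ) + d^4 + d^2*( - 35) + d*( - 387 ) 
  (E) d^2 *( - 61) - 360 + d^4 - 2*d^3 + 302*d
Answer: C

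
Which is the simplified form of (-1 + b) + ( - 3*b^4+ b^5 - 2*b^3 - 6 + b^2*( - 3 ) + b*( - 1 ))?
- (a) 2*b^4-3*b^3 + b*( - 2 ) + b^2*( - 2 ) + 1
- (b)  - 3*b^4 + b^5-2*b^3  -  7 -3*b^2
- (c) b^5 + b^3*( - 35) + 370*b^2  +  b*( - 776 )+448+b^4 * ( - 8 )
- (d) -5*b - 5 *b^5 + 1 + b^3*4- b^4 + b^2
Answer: b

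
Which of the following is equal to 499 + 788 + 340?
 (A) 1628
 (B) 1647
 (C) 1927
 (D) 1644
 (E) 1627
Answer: E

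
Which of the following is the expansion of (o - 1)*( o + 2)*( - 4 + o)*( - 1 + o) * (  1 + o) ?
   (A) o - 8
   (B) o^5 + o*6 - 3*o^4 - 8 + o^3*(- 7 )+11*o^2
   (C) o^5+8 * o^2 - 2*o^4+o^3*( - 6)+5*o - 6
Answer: B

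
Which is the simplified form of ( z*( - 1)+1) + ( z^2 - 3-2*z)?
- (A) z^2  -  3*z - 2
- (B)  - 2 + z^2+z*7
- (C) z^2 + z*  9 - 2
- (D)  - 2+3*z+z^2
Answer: A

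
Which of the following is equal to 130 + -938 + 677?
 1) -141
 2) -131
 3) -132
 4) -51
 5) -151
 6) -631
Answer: 2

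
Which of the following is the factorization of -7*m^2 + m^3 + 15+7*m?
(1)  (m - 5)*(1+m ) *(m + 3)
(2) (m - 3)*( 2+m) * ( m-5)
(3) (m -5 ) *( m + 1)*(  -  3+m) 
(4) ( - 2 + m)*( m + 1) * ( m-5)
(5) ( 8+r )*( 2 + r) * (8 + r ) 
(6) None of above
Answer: 3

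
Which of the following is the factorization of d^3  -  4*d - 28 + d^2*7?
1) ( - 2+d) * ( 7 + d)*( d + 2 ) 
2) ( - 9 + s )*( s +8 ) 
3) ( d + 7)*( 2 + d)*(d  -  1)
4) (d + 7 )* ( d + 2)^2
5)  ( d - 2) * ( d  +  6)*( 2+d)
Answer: 1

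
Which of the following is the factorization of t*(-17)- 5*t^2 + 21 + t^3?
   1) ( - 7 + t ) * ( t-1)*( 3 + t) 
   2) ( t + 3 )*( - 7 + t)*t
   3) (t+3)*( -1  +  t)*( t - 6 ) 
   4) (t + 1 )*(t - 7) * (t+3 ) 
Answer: 1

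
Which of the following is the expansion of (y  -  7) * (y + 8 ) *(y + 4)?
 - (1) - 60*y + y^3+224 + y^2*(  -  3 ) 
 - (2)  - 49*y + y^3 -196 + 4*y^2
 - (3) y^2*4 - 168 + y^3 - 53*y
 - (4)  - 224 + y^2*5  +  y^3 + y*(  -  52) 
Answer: 4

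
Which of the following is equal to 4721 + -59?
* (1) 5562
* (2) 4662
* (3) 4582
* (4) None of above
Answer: 2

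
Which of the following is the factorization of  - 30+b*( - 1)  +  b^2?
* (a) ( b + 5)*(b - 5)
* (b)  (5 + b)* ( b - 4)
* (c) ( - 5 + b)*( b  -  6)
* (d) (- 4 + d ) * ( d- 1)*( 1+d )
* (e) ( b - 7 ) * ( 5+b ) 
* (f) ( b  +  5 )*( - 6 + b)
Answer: f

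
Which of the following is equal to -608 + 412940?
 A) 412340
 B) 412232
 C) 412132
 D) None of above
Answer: D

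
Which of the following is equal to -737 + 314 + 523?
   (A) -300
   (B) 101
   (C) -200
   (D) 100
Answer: D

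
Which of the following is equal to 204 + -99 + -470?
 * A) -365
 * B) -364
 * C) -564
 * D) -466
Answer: A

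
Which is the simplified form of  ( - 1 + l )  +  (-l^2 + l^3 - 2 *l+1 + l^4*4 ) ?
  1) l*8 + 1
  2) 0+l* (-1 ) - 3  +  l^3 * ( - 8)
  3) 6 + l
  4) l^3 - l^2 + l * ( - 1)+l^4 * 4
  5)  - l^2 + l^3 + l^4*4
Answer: 4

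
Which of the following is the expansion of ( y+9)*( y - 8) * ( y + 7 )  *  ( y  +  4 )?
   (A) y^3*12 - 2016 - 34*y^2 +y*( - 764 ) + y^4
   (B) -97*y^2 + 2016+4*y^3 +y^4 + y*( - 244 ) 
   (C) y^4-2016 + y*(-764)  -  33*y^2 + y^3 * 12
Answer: C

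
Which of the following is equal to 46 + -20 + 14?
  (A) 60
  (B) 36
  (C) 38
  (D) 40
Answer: D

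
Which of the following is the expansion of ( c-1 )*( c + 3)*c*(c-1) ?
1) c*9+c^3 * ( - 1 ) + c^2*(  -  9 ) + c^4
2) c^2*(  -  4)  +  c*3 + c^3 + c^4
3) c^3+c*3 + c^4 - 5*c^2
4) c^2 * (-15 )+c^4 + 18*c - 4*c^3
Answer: 3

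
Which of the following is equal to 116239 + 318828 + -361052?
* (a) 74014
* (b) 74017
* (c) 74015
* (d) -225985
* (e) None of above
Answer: c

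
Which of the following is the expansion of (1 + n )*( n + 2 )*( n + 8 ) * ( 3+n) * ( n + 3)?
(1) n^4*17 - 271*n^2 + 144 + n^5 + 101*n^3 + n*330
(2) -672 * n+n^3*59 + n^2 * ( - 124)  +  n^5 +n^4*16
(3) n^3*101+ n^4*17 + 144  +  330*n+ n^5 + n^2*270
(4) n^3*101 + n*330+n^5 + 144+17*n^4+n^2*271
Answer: 4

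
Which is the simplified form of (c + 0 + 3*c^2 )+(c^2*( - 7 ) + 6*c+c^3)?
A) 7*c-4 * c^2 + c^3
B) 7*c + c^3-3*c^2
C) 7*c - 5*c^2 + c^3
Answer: A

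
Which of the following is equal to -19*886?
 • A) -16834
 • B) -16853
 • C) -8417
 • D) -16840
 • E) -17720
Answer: A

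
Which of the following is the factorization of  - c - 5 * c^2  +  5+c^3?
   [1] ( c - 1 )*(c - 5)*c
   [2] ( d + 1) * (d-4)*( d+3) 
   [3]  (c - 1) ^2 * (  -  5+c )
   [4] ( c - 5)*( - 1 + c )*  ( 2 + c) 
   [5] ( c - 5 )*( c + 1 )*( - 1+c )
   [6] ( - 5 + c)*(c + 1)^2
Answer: 5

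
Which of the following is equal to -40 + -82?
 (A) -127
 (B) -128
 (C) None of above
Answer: C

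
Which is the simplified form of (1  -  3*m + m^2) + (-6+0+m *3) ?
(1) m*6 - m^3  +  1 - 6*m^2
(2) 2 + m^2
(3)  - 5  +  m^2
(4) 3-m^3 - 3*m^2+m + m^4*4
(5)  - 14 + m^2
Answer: 3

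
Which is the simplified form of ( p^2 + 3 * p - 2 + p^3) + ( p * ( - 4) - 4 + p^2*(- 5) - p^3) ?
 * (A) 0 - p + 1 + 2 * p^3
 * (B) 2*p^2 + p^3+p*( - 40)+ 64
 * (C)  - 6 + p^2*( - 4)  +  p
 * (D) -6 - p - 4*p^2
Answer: D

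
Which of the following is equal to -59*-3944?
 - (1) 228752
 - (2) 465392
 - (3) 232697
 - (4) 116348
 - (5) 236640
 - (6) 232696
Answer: 6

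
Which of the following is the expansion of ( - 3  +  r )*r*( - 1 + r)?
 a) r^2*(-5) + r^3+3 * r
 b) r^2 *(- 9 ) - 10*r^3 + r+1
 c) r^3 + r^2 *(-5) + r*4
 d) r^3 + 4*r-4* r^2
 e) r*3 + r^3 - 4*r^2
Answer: e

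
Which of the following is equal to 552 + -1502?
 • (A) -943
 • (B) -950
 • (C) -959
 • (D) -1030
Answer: B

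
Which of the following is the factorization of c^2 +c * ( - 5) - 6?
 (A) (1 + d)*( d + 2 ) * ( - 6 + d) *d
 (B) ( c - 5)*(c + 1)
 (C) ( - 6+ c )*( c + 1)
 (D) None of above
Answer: C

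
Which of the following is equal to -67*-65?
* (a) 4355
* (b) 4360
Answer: a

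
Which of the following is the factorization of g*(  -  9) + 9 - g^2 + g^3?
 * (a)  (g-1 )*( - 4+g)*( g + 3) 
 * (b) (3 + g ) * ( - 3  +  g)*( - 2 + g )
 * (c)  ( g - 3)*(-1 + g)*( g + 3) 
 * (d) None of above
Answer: c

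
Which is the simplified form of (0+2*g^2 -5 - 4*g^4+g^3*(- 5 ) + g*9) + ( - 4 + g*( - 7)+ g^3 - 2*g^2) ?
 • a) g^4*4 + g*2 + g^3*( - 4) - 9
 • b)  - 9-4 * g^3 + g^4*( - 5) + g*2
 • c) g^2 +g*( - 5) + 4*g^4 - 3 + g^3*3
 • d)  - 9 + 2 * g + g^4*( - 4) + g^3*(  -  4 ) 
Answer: d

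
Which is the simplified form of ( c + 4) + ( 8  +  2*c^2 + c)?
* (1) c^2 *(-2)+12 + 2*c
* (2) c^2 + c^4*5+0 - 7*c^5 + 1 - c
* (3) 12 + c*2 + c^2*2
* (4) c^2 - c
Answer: 3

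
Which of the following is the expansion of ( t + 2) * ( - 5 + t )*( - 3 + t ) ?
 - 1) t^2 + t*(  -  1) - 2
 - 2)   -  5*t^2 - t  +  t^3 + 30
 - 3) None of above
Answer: 3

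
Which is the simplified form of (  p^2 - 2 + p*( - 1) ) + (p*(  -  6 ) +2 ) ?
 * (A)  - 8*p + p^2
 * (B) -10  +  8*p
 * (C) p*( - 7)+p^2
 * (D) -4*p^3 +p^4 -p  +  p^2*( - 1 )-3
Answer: C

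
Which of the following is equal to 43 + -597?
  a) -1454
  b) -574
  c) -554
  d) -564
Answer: c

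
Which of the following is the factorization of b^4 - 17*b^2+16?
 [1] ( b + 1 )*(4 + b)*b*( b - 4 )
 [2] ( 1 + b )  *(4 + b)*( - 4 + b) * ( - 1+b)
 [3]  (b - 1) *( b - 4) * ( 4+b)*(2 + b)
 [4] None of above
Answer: 2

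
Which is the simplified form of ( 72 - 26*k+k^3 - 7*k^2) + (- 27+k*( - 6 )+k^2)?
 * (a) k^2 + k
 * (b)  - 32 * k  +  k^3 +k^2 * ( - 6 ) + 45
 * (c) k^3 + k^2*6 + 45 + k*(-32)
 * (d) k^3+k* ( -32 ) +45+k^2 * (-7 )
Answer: b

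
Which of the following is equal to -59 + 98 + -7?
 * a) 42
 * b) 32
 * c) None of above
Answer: b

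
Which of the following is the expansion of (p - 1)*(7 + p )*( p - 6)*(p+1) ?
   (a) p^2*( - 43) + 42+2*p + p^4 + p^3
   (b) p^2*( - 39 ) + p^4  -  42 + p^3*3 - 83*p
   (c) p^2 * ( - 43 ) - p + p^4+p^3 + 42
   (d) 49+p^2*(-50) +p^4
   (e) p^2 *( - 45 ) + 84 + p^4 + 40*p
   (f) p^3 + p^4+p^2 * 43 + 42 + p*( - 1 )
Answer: c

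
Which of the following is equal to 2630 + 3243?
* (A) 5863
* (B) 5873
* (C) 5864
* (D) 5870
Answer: B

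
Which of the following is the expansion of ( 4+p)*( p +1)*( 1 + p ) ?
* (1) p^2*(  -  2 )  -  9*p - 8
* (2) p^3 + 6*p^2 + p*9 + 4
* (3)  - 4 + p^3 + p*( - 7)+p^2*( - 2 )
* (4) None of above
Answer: 2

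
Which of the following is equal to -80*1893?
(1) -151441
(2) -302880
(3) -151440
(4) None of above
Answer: 3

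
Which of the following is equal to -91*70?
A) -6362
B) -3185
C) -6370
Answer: C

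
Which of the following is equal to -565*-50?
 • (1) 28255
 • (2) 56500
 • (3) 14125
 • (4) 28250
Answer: 4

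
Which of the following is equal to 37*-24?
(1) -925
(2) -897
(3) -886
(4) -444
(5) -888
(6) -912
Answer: 5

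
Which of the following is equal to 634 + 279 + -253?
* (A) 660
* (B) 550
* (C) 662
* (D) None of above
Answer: A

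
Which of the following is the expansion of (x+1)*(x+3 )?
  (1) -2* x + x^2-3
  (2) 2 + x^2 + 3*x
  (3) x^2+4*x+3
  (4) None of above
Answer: 3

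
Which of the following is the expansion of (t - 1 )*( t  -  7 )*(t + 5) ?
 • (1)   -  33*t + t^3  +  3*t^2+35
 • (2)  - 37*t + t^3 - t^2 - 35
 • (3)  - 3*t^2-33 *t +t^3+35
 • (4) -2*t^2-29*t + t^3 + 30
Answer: 3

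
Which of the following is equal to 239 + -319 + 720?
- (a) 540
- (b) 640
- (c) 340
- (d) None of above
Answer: b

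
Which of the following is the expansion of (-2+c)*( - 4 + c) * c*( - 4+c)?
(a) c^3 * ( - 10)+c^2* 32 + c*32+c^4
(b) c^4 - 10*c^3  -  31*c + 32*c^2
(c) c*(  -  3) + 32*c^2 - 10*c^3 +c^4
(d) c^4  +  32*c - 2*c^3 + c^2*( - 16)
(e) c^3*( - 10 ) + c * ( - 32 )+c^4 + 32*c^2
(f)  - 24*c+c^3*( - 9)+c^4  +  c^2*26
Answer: e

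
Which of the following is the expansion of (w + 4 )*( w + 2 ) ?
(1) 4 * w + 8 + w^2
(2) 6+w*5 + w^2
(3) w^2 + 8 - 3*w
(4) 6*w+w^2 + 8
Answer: 4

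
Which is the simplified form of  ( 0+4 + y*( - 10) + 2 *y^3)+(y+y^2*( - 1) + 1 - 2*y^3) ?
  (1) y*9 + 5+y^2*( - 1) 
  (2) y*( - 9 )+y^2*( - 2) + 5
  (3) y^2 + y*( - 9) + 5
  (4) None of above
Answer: 4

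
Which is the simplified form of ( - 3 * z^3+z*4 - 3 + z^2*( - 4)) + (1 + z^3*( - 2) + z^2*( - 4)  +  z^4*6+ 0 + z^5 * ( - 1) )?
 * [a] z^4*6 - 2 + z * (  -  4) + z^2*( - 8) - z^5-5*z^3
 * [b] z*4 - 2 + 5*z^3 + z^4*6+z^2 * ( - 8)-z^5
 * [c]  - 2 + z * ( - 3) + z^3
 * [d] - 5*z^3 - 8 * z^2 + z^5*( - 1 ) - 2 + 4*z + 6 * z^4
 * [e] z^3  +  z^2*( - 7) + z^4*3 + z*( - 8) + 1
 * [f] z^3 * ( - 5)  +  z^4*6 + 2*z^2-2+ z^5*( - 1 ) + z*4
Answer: d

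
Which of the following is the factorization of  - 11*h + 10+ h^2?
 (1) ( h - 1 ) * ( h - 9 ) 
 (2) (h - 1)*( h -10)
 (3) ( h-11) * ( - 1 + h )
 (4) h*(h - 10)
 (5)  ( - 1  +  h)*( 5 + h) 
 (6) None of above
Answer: 2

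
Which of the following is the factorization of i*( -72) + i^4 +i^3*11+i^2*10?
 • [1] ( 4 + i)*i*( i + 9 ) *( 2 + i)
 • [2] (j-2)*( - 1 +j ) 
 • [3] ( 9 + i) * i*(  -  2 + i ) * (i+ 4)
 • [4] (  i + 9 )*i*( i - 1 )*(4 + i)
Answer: 3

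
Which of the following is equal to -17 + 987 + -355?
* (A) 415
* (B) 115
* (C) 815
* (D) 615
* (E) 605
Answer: D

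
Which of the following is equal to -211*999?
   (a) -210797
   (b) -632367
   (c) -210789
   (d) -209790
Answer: c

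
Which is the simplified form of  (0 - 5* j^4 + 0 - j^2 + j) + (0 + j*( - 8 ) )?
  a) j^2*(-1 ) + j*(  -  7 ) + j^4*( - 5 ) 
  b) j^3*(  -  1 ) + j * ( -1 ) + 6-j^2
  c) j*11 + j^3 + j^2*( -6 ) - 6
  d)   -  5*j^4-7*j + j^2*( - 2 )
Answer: a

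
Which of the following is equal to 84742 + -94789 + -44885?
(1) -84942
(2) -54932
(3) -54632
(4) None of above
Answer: 2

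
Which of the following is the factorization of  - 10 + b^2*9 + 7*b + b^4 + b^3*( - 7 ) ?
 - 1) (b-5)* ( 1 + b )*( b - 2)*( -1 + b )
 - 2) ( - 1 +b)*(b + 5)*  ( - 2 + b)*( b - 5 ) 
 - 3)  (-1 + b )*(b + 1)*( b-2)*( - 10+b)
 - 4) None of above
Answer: 1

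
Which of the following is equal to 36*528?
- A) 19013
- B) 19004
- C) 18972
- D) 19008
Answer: D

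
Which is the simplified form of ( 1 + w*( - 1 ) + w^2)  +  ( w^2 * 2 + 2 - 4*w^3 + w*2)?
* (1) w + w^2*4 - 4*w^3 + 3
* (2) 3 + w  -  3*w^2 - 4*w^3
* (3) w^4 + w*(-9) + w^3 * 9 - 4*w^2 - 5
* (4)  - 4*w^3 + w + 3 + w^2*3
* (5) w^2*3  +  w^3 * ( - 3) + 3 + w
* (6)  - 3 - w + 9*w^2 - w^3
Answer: 4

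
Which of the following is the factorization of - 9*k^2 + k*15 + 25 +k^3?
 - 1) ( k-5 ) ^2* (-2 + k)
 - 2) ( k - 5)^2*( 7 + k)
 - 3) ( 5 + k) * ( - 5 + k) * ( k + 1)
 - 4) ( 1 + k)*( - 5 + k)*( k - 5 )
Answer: 4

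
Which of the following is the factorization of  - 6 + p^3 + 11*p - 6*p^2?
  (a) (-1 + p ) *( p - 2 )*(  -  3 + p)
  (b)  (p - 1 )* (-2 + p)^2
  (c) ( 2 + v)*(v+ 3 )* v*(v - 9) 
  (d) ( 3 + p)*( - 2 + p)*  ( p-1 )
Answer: a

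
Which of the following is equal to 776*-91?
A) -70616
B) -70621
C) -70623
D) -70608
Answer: A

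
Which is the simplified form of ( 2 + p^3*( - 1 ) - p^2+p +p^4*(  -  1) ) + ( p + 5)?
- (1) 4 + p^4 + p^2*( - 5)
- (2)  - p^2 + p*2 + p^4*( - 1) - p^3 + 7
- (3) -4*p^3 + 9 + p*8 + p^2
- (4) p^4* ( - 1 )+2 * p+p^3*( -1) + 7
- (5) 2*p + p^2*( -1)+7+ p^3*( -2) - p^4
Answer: 2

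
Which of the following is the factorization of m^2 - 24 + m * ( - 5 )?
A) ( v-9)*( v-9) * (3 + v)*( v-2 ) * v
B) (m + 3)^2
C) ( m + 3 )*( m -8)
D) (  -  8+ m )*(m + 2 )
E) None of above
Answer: C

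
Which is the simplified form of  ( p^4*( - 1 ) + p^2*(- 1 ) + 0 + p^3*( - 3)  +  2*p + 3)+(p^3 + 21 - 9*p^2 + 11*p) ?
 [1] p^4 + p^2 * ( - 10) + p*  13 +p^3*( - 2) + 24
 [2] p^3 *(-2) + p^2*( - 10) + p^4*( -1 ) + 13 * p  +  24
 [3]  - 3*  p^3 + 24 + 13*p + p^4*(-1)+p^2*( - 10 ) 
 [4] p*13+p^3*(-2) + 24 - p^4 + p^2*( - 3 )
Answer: 2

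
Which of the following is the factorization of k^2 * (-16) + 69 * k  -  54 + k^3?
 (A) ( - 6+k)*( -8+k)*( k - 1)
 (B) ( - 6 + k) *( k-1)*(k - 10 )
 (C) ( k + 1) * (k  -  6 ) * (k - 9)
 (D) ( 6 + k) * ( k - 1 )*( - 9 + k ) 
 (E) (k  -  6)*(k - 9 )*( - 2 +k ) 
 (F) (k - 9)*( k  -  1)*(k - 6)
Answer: F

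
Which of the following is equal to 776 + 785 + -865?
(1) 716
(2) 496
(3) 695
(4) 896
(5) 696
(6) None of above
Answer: 5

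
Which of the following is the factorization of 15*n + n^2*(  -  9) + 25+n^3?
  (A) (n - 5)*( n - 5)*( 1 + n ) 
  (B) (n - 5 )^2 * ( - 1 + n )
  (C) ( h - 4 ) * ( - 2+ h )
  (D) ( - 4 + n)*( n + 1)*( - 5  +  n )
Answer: A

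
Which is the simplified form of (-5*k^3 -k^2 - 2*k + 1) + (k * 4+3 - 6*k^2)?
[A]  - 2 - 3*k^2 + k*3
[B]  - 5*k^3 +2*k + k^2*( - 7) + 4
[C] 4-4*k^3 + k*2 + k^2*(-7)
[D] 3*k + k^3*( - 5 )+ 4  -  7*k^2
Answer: B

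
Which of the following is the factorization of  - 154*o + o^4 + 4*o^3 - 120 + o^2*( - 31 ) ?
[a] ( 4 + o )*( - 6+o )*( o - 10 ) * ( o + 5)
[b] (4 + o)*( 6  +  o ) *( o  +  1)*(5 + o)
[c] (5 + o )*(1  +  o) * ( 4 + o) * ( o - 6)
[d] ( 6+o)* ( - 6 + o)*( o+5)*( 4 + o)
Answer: c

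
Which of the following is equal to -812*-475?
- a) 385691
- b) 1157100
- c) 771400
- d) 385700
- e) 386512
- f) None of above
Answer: d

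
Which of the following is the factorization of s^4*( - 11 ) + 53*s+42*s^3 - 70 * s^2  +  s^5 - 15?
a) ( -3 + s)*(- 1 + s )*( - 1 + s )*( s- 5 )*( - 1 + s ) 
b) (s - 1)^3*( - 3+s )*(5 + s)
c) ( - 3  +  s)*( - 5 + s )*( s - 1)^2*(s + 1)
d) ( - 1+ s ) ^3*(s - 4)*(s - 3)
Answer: a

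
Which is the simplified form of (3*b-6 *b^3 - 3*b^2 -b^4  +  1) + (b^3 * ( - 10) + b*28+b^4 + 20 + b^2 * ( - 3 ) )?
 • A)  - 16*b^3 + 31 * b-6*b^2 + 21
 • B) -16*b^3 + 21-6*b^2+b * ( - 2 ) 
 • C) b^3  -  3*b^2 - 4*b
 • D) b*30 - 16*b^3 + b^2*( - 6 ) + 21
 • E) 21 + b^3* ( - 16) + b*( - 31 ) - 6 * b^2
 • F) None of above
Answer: A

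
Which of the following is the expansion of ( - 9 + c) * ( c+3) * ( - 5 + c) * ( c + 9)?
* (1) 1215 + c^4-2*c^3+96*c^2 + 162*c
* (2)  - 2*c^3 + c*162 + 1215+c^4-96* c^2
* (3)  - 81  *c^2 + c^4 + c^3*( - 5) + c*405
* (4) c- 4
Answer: 2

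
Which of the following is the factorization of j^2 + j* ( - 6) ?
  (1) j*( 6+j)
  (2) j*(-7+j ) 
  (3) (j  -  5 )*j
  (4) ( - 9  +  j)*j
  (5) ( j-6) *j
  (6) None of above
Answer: 5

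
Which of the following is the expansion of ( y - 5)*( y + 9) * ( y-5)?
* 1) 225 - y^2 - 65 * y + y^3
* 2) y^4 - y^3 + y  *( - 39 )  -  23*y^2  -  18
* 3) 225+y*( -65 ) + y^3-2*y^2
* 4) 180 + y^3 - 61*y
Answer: 1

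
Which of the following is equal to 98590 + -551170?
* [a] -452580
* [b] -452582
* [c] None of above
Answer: a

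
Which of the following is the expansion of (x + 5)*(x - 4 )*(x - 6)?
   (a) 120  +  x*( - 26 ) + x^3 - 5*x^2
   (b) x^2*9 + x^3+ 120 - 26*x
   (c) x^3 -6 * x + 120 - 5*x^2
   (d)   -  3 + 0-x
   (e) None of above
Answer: a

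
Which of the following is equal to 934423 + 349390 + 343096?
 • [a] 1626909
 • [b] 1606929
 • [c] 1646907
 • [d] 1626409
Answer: a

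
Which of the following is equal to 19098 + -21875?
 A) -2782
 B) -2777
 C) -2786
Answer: B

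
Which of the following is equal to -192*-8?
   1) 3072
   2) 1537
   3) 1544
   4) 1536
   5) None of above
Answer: 4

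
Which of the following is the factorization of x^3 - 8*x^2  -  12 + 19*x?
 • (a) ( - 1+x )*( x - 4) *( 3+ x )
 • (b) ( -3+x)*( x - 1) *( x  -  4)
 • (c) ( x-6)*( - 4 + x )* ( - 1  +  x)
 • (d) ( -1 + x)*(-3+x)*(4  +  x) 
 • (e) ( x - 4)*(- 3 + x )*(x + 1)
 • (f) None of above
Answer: b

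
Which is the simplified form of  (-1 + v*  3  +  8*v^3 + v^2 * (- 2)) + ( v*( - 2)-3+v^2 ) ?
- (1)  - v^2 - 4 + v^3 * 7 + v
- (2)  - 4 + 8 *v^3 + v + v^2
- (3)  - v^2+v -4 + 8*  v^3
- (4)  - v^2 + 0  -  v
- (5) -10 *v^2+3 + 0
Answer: 3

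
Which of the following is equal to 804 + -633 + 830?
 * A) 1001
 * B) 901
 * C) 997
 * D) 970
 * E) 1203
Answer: A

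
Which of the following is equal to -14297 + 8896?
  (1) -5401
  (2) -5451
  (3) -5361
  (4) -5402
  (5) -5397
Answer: 1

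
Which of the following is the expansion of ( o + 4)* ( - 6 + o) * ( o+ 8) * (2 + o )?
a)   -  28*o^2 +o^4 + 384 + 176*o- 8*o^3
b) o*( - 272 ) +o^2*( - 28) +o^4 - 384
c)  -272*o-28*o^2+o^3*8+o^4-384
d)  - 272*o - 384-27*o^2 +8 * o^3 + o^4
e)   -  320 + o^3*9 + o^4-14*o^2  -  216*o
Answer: c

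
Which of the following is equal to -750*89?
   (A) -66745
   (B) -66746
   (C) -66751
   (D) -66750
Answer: D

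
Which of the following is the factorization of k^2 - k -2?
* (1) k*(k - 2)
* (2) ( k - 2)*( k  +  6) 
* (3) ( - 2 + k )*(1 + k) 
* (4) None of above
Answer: 3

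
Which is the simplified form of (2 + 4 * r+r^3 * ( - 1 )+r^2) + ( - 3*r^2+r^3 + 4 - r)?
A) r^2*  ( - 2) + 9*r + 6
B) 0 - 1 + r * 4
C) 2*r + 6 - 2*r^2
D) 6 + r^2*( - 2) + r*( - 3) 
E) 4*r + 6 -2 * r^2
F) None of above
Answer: F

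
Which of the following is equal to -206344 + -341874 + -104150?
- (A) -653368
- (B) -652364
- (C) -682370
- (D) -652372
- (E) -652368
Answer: E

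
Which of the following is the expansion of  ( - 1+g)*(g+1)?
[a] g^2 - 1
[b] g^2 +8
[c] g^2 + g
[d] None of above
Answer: a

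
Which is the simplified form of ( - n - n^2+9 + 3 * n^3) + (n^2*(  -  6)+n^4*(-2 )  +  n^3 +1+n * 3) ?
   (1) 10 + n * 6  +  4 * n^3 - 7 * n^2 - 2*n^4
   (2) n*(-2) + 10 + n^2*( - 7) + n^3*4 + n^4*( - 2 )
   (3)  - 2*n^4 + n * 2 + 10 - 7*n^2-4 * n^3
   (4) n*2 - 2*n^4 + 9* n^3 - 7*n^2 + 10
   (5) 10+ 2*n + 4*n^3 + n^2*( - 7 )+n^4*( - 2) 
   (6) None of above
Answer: 5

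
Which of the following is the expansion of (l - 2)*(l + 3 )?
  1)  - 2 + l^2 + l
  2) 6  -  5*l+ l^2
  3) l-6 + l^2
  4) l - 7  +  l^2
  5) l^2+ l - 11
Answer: 3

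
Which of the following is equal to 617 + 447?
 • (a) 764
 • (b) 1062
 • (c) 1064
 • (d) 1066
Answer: c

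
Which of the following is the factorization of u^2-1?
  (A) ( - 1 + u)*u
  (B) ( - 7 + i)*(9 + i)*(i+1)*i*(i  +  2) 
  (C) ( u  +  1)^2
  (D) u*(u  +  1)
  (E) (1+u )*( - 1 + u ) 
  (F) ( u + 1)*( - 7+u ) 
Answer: E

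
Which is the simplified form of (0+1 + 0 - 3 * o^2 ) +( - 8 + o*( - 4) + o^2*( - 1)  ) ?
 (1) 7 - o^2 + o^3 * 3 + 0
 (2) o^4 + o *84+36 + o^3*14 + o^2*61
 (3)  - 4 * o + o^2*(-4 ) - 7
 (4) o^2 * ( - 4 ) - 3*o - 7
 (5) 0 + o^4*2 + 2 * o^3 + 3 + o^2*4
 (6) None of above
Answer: 3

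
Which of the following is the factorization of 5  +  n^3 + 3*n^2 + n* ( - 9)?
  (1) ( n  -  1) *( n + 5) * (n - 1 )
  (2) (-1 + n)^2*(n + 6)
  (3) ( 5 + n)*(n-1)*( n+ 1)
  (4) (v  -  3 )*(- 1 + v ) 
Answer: 1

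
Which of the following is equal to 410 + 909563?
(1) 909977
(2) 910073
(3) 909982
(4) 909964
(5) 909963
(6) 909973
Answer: 6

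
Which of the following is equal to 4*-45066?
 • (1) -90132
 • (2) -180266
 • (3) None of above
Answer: 3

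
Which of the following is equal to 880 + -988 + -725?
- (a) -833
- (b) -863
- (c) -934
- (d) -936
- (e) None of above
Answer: a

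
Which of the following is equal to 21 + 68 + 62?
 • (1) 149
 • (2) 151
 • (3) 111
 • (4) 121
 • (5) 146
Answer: 2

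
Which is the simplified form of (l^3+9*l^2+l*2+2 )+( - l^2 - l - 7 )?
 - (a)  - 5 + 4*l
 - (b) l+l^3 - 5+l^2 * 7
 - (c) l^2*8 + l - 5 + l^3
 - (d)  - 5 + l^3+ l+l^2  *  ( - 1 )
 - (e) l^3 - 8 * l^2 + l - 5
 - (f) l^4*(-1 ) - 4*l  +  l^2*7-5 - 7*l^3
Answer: c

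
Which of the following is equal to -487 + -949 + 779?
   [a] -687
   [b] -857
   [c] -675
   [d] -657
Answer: d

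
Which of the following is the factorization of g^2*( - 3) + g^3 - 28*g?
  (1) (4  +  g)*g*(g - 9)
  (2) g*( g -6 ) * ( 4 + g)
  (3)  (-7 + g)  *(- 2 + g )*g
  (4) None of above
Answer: 4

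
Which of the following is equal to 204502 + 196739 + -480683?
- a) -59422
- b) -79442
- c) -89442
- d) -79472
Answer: b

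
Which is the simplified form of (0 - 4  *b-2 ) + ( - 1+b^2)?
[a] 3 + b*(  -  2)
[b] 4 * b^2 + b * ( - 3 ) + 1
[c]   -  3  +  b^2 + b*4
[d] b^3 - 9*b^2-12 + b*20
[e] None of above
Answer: e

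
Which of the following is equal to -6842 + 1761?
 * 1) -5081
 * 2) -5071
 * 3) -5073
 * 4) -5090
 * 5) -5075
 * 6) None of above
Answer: 1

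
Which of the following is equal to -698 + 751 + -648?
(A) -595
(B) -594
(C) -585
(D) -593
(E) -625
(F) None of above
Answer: A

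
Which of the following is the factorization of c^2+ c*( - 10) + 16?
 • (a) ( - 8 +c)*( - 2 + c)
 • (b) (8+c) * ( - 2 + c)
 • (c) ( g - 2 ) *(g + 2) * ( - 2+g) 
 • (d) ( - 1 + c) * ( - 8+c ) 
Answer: a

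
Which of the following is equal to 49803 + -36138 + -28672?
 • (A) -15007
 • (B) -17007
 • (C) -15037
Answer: A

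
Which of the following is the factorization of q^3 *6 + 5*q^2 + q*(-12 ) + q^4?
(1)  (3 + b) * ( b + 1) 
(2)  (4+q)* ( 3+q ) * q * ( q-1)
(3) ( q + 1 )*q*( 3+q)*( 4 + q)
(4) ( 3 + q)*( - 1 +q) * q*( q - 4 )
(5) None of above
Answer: 2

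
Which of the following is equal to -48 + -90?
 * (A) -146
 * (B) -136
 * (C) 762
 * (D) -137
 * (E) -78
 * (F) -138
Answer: F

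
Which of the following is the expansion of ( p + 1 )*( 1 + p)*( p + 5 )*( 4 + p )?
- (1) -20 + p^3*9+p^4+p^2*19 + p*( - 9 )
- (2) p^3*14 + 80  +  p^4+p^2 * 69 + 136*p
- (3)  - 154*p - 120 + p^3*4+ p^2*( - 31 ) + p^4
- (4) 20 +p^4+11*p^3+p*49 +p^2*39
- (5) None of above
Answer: 4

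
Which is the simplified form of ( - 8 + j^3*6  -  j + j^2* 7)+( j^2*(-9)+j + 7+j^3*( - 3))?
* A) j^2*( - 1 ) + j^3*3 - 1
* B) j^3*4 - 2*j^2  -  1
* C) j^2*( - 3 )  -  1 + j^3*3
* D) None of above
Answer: D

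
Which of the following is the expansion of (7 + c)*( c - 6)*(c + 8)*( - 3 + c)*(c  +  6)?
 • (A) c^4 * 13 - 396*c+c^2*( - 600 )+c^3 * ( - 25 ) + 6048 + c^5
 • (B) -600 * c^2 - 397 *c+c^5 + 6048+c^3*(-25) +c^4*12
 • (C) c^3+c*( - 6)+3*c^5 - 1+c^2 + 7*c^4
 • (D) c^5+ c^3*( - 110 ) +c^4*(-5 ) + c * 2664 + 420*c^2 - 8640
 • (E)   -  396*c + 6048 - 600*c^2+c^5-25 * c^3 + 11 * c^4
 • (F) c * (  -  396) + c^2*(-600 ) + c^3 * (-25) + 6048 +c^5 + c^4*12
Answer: F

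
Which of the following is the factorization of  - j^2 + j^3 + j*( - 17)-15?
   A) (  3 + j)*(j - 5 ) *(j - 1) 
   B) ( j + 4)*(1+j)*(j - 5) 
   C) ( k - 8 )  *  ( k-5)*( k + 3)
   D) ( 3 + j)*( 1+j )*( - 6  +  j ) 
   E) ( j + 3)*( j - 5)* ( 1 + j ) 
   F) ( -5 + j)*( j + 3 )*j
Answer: E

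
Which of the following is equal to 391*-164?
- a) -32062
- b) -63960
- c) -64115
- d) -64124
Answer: d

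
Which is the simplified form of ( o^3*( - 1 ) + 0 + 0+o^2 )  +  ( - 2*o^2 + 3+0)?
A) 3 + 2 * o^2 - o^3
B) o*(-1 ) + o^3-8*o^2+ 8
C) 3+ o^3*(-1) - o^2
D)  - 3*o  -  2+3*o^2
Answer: C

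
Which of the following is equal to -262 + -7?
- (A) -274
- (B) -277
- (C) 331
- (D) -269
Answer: D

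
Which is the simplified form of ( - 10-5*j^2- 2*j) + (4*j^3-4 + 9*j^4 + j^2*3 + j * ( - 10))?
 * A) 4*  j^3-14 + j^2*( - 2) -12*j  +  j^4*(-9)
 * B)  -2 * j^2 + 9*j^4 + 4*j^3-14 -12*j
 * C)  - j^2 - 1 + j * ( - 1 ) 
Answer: B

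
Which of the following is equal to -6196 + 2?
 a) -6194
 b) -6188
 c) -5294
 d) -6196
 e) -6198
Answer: a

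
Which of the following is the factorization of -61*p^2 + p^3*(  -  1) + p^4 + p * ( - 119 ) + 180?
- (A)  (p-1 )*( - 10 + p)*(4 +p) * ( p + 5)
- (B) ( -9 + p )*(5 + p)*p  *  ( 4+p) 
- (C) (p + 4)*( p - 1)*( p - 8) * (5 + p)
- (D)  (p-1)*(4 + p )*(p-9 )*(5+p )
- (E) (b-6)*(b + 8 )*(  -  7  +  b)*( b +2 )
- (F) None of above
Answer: D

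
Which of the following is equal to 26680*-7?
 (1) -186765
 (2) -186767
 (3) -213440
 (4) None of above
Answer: 4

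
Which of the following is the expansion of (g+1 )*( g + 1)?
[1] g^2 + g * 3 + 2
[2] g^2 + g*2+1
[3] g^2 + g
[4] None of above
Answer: 2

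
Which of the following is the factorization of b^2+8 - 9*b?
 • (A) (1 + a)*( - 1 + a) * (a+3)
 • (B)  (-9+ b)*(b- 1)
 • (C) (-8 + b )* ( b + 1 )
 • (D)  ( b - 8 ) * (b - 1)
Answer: D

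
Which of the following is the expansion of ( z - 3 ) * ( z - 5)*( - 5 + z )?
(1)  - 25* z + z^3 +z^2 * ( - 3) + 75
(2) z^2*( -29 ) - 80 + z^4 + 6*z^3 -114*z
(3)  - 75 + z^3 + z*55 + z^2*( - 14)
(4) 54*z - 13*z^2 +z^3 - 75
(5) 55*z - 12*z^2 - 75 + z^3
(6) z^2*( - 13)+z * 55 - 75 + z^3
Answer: 6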